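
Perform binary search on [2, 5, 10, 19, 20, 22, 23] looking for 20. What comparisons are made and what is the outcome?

Binary search for 20 in [2, 5, 10, 19, 20, 22, 23]:

lo=0, hi=6, mid=3, arr[mid]=19 -> 19 < 20, search right half
lo=4, hi=6, mid=5, arr[mid]=22 -> 22 > 20, search left half
lo=4, hi=4, mid=4, arr[mid]=20 -> Found target at index 4!

Binary search finds 20 at index 4 after 3 comparisons. The search repeatedly halves the search space by comparing with the middle element.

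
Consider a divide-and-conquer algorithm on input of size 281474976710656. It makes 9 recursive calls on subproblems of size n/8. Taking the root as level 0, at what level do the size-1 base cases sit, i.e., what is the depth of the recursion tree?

For divide and conquer with division factor 8:

Problem sizes at each level:
Level 0: 281474976710656
Level 1: 35184372088832
Level 2: 4398046511104
Level 3: 549755813888
Level 4: 68719476736
Level 5: 8589934592
Level 6: 1073741824
Level 7: 134217728
Level 8: 16777216
Level 9: 2097152
Level 10: 262144
Level 11: 32768
Level 12: 4096
Level 13: 512
Level 14: 64
Level 15: 8
Level 16: 1

The root is level 0 and the size-1 base case is level 16 (the tree spans levels 0 through 16, i.e. 17 levels counting the root), so the depth is the number of divisions: log_8(281474976710656) = 16

The recursion tree depth is log_8(281474976710656) = 16. At each level, the problem size is divided by 8, so it takes 16 divisions to reduce to a base case of size 1. The algorithm makes 9 recursive calls at each level.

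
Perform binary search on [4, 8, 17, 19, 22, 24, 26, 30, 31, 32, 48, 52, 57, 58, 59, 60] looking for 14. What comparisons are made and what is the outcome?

Binary search for 14 in [4, 8, 17, 19, 22, 24, 26, 30, 31, 32, 48, 52, 57, 58, 59, 60]:

lo=0, hi=15, mid=7, arr[mid]=30 -> 30 > 14, search left half
lo=0, hi=6, mid=3, arr[mid]=19 -> 19 > 14, search left half
lo=0, hi=2, mid=1, arr[mid]=8 -> 8 < 14, search right half
lo=2, hi=2, mid=2, arr[mid]=17 -> 17 > 14, search left half
lo=2 > hi=1, target 14 not found

Binary search determines that 14 is not in the array after 4 comparisons. The search space was exhausted without finding the target.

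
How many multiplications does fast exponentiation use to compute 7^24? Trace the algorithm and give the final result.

Computing 7^24 by squaring (build up from 7^1; each line after the first costs one multiplication):

7^1 = 7
7^2 = (7^1)^2 = 7^2 = 49
7^3 = 7 * 7^2 = 7 * 49 = 343
7^6 = (7^3)^2 = 343^2 = 117649
7^12 = (7^6)^2 = 117649^2 = 13841287201
7^24 = (7^12)^2 = 13841287201^2 = 191581231380566414401

Result: 191581231380566414401
Multiplications needed: 5 (5 lines after 7^1)

7^24 = 191581231380566414401. Using exponentiation by squaring, this requires 5 multiplications. The key idea: if the exponent is even, square the half-power; if odd, multiply by the base once.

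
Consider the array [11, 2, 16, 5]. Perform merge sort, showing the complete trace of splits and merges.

Merge sort trace:

Split: [11, 2, 16, 5] -> [11, 2] and [16, 5]
  Split: [11, 2] -> [11] and [2]
  Merge: [11] + [2] -> [2, 11]
  Split: [16, 5] -> [16] and [5]
  Merge: [16] + [5] -> [5, 16]
Merge: [2, 11] + [5, 16] -> [2, 5, 11, 16]

Final sorted array: [2, 5, 11, 16]

The merge sort proceeds by recursively splitting the array and merging sorted halves.
After all merges, the sorted array is [2, 5, 11, 16].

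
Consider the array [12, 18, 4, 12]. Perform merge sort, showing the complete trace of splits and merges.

Merge sort trace:

Split: [12, 18, 4, 12] -> [12, 18] and [4, 12]
  Split: [12, 18] -> [12] and [18]
  Merge: [12] + [18] -> [12, 18]
  Split: [4, 12] -> [4] and [12]
  Merge: [4] + [12] -> [4, 12]
Merge: [12, 18] + [4, 12] -> [4, 12, 12, 18]

Final sorted array: [4, 12, 12, 18]

The merge sort proceeds by recursively splitting the array and merging sorted halves.
After all merges, the sorted array is [4, 12, 12, 18].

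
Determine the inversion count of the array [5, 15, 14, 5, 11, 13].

Finding inversions in [5, 15, 14, 5, 11, 13]:

(1, 2): arr[1]=15 > arr[2]=14
(1, 3): arr[1]=15 > arr[3]=5
(1, 4): arr[1]=15 > arr[4]=11
(1, 5): arr[1]=15 > arr[5]=13
(2, 3): arr[2]=14 > arr[3]=5
(2, 4): arr[2]=14 > arr[4]=11
(2, 5): arr[2]=14 > arr[5]=13

Total inversions: 7

The array has 7 inversion(s): (1,2), (1,3), (1,4), (1,5), (2,3), (2,4), (2,5). Each pair (i,j) satisfies i < j and arr[i] > arr[j].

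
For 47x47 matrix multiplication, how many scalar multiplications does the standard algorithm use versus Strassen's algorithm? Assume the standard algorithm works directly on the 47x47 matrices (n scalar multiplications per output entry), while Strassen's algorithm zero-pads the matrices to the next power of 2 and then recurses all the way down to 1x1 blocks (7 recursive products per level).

Matrix multiplication for 47x47 matrices:

Strassen's algorithm requires power-of-2 dimensions. Pad 47x47 to 64x64 (next power of 2).

Standard algorithm: 47^3 = 103823 multiplications
Strassen's algorithm: 7^(log2(64)) = 7^6 = 117649 multiplications
Difference: 103823 - 117649 = -13826 (Strassen uses MORE here due to padding overhead — for small or just-over-power-of-2 n, padding can outweigh the per-level savings)

Standard: 103823 multiplications (47^3). Strassen: 117649 multiplications (7^6, after padding to 64x64). Strassen reduces 8 recursive multiplications to 7 at each level.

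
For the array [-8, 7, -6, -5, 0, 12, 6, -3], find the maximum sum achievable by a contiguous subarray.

Using Kadane's algorithm on [-8, 7, -6, -5, 0, 12, 6, -3]:

Scanning through the array:
Position 1 (value 7): max_ending_here = 7, max_so_far = 7
Position 2 (value -6): max_ending_here = 1, max_so_far = 7
Position 3 (value -5): max_ending_here = -4, max_so_far = 7
Position 4 (value 0): max_ending_here = 0, max_so_far = 7
Position 5 (value 12): max_ending_here = 12, max_so_far = 12
Position 6 (value 6): max_ending_here = 18, max_so_far = 18
Position 7 (value -3): max_ending_here = 15, max_so_far = 18

Maximum subarray: [0, 12, 6]
Maximum sum: 18

The maximum subarray is [0, 12, 6] with sum 18. This subarray runs from index 4 to index 6.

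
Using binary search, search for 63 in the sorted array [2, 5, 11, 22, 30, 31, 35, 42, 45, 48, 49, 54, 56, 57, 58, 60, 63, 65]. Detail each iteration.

Binary search for 63 in [2, 5, 11, 22, 30, 31, 35, 42, 45, 48, 49, 54, 56, 57, 58, 60, 63, 65]:

lo=0, hi=17, mid=8, arr[mid]=45 -> 45 < 63, search right half
lo=9, hi=17, mid=13, arr[mid]=57 -> 57 < 63, search right half
lo=14, hi=17, mid=15, arr[mid]=60 -> 60 < 63, search right half
lo=16, hi=17, mid=16, arr[mid]=63 -> Found target at index 16!

Binary search finds 63 at index 16 after 4 comparisons. The search repeatedly halves the search space by comparing with the middle element.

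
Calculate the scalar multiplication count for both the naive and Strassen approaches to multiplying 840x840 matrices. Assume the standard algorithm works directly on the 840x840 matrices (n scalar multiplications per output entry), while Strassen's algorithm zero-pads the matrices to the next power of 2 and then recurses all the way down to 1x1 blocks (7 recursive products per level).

Matrix multiplication for 840x840 matrices:

Strassen's algorithm requires power-of-2 dimensions. Pad 840x840 to 1024x1024 (next power of 2).

Standard algorithm: 840^3 = 592704000 multiplications
Strassen's algorithm: 7^(log2(1024)) = 7^10 = 282475249 multiplications
Savings: 592704000 - 282475249 = 310228751 multiplications

Standard: 592704000 multiplications (840^3). Strassen: 282475249 multiplications (7^10, after padding to 1024x1024). Strassen reduces 8 recursive multiplications to 7 at each level.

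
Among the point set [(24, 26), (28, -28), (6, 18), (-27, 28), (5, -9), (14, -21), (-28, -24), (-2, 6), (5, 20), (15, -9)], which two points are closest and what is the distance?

Computing all pairwise distances among 10 points:

d((24, 26), (28, -28)) = 54.1479
d((24, 26), (6, 18)) = 19.6977
d((24, 26), (-27, 28)) = 51.0392
d((24, 26), (5, -9)) = 39.8246
d((24, 26), (14, -21)) = 48.0521
d((24, 26), (-28, -24)) = 72.1388
d((24, 26), (-2, 6)) = 32.8024
d((24, 26), (5, 20)) = 19.9249
d((24, 26), (15, -9)) = 36.1386
d((28, -28), (6, 18)) = 50.9902
d((28, -28), (-27, 28)) = 78.492
d((28, -28), (5, -9)) = 29.8329
d((28, -28), (14, -21)) = 15.6525
d((28, -28), (-28, -24)) = 56.1427
d((28, -28), (-2, 6)) = 45.3431
d((28, -28), (5, 20)) = 53.2259
d((28, -28), (15, -9)) = 23.0217
d((6, 18), (-27, 28)) = 34.4819
d((6, 18), (5, -9)) = 27.0185
d((6, 18), (14, -21)) = 39.8121
d((6, 18), (-28, -24)) = 54.037
d((6, 18), (-2, 6)) = 14.4222
d((6, 18), (5, 20)) = 2.2361 <-- minimum
d((6, 18), (15, -9)) = 28.4605
d((-27, 28), (5, -9)) = 48.9183
d((-27, 28), (14, -21)) = 63.8905
d((-27, 28), (-28, -24)) = 52.0096
d((-27, 28), (-2, 6)) = 33.3017
d((-27, 28), (5, 20)) = 32.9848
d((-27, 28), (15, -9)) = 55.9732
d((5, -9), (14, -21)) = 15.0
d((5, -9), (-28, -24)) = 36.2491
d((5, -9), (-2, 6)) = 16.5529
d((5, -9), (5, 20)) = 29.0
d((5, -9), (15, -9)) = 10.0
d((14, -21), (-28, -24)) = 42.107
d((14, -21), (-2, 6)) = 31.3847
d((14, -21), (5, 20)) = 41.9762
d((14, -21), (15, -9)) = 12.0416
d((-28, -24), (-2, 6)) = 39.6989
d((-28, -24), (5, 20)) = 55.0
d((-28, -24), (15, -9)) = 45.5412
d((-2, 6), (5, 20)) = 15.6525
d((-2, 6), (15, -9)) = 22.6716
d((5, 20), (15, -9)) = 30.6757

Closest pair: (6, 18) and (5, 20) with distance 2.2361

The closest pair is (6, 18) and (5, 20) with Euclidean distance 2.2361. For 10 points, brute-force pairwise comparison is shown above. For large n, the divide-and-conquer algorithm (sort by x, recurse on halves, check the dividing strip) achieves O(n log n).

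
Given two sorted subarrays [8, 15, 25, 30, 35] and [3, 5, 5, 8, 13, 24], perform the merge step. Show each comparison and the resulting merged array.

Merging process:

Compare 8 vs 3: take 3 from right. Merged: [3]
Compare 8 vs 5: take 5 from right. Merged: [3, 5]
Compare 8 vs 5: take 5 from right. Merged: [3, 5, 5]
Compare 8 vs 8: take 8 from left. Merged: [3, 5, 5, 8]
Compare 15 vs 8: take 8 from right. Merged: [3, 5, 5, 8, 8]
Compare 15 vs 13: take 13 from right. Merged: [3, 5, 5, 8, 8, 13]
Compare 15 vs 24: take 15 from left. Merged: [3, 5, 5, 8, 8, 13, 15]
Compare 25 vs 24: take 24 from right. Merged: [3, 5, 5, 8, 8, 13, 15, 24]
Append remaining from left: [25, 30, 35]. Merged: [3, 5, 5, 8, 8, 13, 15, 24, 25, 30, 35]

Final merged array: [3, 5, 5, 8, 8, 13, 15, 24, 25, 30, 35]
Total comparisons: 8

The merged array is [3, 5, 5, 8, 8, 13, 15, 24, 25, 30, 35], requiring 8 comparisons. The merge step runs in O(n) time where n is the total number of elements.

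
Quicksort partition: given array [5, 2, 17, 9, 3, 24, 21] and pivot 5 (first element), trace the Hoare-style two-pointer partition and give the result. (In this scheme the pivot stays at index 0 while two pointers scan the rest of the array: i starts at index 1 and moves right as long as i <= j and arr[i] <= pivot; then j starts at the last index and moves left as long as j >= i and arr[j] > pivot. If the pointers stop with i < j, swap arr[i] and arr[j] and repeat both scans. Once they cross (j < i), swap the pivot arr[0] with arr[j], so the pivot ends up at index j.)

Hoare-style two-pointer partition with pivot = 5:

Initial array: [5, 2, 17, 9, 3, 24, 21]

Pointers start at i = 1, j = 6.
i stops at index 2 (arr[2]=17 > 5), j stops at index 4 (arr[4]=3 <= 5): swap arr[2] and arr[4], array becomes [5, 2, 3, 9, 17, 24, 21]
i ends at 3, j ends at 2: the pointers have crossed (j < i), so scanning stops.

Swap pivot arr[0] with arr[2] to place pivot at position 2: [3, 2, 5, 9, 17, 24, 21]
Pivot position: 2

After partitioning with pivot 5, the array becomes [3, 2, 5, 9, 17, 24, 21]. The pivot is placed at index 2. All elements to the left of the pivot are <= 5, and all elements to the right are > 5.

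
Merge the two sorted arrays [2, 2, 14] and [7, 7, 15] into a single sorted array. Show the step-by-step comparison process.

Merging process:

Compare 2 vs 7: take 2 from left. Merged: [2]
Compare 2 vs 7: take 2 from left. Merged: [2, 2]
Compare 14 vs 7: take 7 from right. Merged: [2, 2, 7]
Compare 14 vs 7: take 7 from right. Merged: [2, 2, 7, 7]
Compare 14 vs 15: take 14 from left. Merged: [2, 2, 7, 7, 14]
Append remaining from right: [15]. Merged: [2, 2, 7, 7, 14, 15]

Final merged array: [2, 2, 7, 7, 14, 15]
Total comparisons: 5

The merged array is [2, 2, 7, 7, 14, 15], requiring 5 comparisons. The merge step runs in O(n) time where n is the total number of elements.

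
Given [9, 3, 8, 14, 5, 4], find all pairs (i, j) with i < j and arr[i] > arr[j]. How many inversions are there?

Finding inversions in [9, 3, 8, 14, 5, 4]:

(0, 1): arr[0]=9 > arr[1]=3
(0, 2): arr[0]=9 > arr[2]=8
(0, 4): arr[0]=9 > arr[4]=5
(0, 5): arr[0]=9 > arr[5]=4
(2, 4): arr[2]=8 > arr[4]=5
(2, 5): arr[2]=8 > arr[5]=4
(3, 4): arr[3]=14 > arr[4]=5
(3, 5): arr[3]=14 > arr[5]=4
(4, 5): arr[4]=5 > arr[5]=4

Total inversions: 9

The array has 9 inversion(s): (0,1), (0,2), (0,4), (0,5), (2,4), (2,5), (3,4), (3,5), (4,5). Each pair (i,j) satisfies i < j and arr[i] > arr[j].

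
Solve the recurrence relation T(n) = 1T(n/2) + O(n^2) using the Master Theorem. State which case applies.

Master Theorem for T(n) = 1T(n/2) + O(n^2):

a = 1, b = 2, c = 2
log_b(a) = log_2(1) = 0.0000

Case 3: c = 2 > log_2(1) = 0.0000
T(n) = O(n^2) = O(n^2)

For T(n) = 1T(n/2) + O(n^2): log_2(1) = 0.0000. This is Case 3 of the Master Theorem (c > log_b(a), work dominated by root), giving O(n^2).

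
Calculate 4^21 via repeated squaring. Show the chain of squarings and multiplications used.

Computing 4^21 by squaring (build up from 4^1; each line after the first costs one multiplication):

4^1 = 4
4^2 = (4^1)^2 = 4^2 = 16
4^4 = (4^2)^2 = 16^2 = 256
4^5 = 4 * 4^4 = 4 * 256 = 1024
4^10 = (4^5)^2 = 1024^2 = 1048576
4^20 = (4^10)^2 = 1048576^2 = 1099511627776
4^21 = 4 * 4^20 = 4 * 1099511627776 = 4398046511104

Result: 4398046511104
Multiplications needed: 6 (6 lines after 4^1)

4^21 = 4398046511104. Using exponentiation by squaring, this requires 6 multiplications. The key idea: if the exponent is even, square the half-power; if odd, multiply by the base once.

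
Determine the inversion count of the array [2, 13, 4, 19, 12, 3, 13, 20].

Finding inversions in [2, 13, 4, 19, 12, 3, 13, 20]:

(1, 2): arr[1]=13 > arr[2]=4
(1, 4): arr[1]=13 > arr[4]=12
(1, 5): arr[1]=13 > arr[5]=3
(2, 5): arr[2]=4 > arr[5]=3
(3, 4): arr[3]=19 > arr[4]=12
(3, 5): arr[3]=19 > arr[5]=3
(3, 6): arr[3]=19 > arr[6]=13
(4, 5): arr[4]=12 > arr[5]=3

Total inversions: 8

The array has 8 inversion(s): (1,2), (1,4), (1,5), (2,5), (3,4), (3,5), (3,6), (4,5). Each pair (i,j) satisfies i < j and arr[i] > arr[j].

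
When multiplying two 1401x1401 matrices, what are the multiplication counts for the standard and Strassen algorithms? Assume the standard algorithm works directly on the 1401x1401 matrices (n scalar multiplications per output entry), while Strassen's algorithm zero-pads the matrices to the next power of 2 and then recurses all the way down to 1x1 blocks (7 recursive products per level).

Matrix multiplication for 1401x1401 matrices:

Strassen's algorithm requires power-of-2 dimensions. Pad 1401x1401 to 2048x2048 (next power of 2).

Standard algorithm: 1401^3 = 2749884201 multiplications
Strassen's algorithm: 7^(log2(2048)) = 7^11 = 1977326743 multiplications
Savings: 2749884201 - 1977326743 = 772557458 multiplications

Standard: 2749884201 multiplications (1401^3). Strassen: 1977326743 multiplications (7^11, after padding to 2048x2048). Strassen reduces 8 recursive multiplications to 7 at each level.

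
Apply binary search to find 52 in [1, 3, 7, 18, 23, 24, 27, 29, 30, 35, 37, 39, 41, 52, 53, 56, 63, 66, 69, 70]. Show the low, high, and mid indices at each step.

Binary search for 52 in [1, 3, 7, 18, 23, 24, 27, 29, 30, 35, 37, 39, 41, 52, 53, 56, 63, 66, 69, 70]:

lo=0, hi=19, mid=9, arr[mid]=35 -> 35 < 52, search right half
lo=10, hi=19, mid=14, arr[mid]=53 -> 53 > 52, search left half
lo=10, hi=13, mid=11, arr[mid]=39 -> 39 < 52, search right half
lo=12, hi=13, mid=12, arr[mid]=41 -> 41 < 52, search right half
lo=13, hi=13, mid=13, arr[mid]=52 -> Found target at index 13!

Binary search finds 52 at index 13 after 5 comparisons. The search repeatedly halves the search space by comparing with the middle element.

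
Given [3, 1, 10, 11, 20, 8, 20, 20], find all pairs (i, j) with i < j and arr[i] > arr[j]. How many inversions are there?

Finding inversions in [3, 1, 10, 11, 20, 8, 20, 20]:

(0, 1): arr[0]=3 > arr[1]=1
(2, 5): arr[2]=10 > arr[5]=8
(3, 5): arr[3]=11 > arr[5]=8
(4, 5): arr[4]=20 > arr[5]=8

Total inversions: 4

The array has 4 inversion(s): (0,1), (2,5), (3,5), (4,5). Each pair (i,j) satisfies i < j and arr[i] > arr[j].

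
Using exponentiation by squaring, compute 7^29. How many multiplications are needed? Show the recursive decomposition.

Computing 7^29 by squaring (build up from 7^1; each line after the first costs one multiplication):

7^1 = 7
7^2 = (7^1)^2 = 7^2 = 49
7^3 = 7 * 7^2 = 7 * 49 = 343
7^6 = (7^3)^2 = 343^2 = 117649
7^7 = 7 * 7^6 = 7 * 117649 = 823543
7^14 = (7^7)^2 = 823543^2 = 678223072849
7^28 = (7^14)^2 = 678223072849^2 = 459986536544739960976801
7^29 = 7 * 7^28 = 7 * 459986536544739960976801 = 3219905755813179726837607

Result: 3219905755813179726837607
Multiplications needed: 7 (7 lines after 7^1)

7^29 = 3219905755813179726837607. Using exponentiation by squaring, this requires 7 multiplications. The key idea: if the exponent is even, square the half-power; if odd, multiply by the base once.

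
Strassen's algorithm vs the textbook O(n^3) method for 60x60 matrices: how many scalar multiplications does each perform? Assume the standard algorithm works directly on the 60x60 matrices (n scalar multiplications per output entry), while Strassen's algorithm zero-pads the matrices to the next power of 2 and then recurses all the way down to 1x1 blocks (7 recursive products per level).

Matrix multiplication for 60x60 matrices:

Strassen's algorithm requires power-of-2 dimensions. Pad 60x60 to 64x64 (next power of 2).

Standard algorithm: 60^3 = 216000 multiplications
Strassen's algorithm: 7^(log2(64)) = 7^6 = 117649 multiplications
Savings: 216000 - 117649 = 98351 multiplications

Standard: 216000 multiplications (60^3). Strassen: 117649 multiplications (7^6, after padding to 64x64). Strassen reduces 8 recursive multiplications to 7 at each level.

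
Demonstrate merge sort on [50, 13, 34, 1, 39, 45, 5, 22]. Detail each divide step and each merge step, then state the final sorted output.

Merge sort trace:

Split: [50, 13, 34, 1, 39, 45, 5, 22] -> [50, 13, 34, 1] and [39, 45, 5, 22]
  Split: [50, 13, 34, 1] -> [50, 13] and [34, 1]
    Split: [50, 13] -> [50] and [13]
    Merge: [50] + [13] -> [13, 50]
    Split: [34, 1] -> [34] and [1]
    Merge: [34] + [1] -> [1, 34]
  Merge: [13, 50] + [1, 34] -> [1, 13, 34, 50]
  Split: [39, 45, 5, 22] -> [39, 45] and [5, 22]
    Split: [39, 45] -> [39] and [45]
    Merge: [39] + [45] -> [39, 45]
    Split: [5, 22] -> [5] and [22]
    Merge: [5] + [22] -> [5, 22]
  Merge: [39, 45] + [5, 22] -> [5, 22, 39, 45]
Merge: [1, 13, 34, 50] + [5, 22, 39, 45] -> [1, 5, 13, 22, 34, 39, 45, 50]

Final sorted array: [1, 5, 13, 22, 34, 39, 45, 50]

The merge sort proceeds by recursively splitting the array and merging sorted halves.
After all merges, the sorted array is [1, 5, 13, 22, 34, 39, 45, 50].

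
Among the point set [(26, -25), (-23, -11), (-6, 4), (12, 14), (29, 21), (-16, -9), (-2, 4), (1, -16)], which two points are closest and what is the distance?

Computing all pairwise distances among 8 points:

d((26, -25), (-23, -11)) = 50.9608
d((26, -25), (-6, 4)) = 43.1856
d((26, -25), (12, 14)) = 41.4367
d((26, -25), (29, 21)) = 46.0977
d((26, -25), (-16, -9)) = 44.9444
d((26, -25), (-2, 4)) = 40.3113
d((26, -25), (1, -16)) = 26.5707
d((-23, -11), (-6, 4)) = 22.6716
d((-23, -11), (12, 14)) = 43.0116
d((-23, -11), (29, 21)) = 61.0574
d((-23, -11), (-16, -9)) = 7.2801
d((-23, -11), (-2, 4)) = 25.807
d((-23, -11), (1, -16)) = 24.5153
d((-6, 4), (12, 14)) = 20.5913
d((-6, 4), (29, 21)) = 38.9102
d((-6, 4), (-16, -9)) = 16.4012
d((-6, 4), (-2, 4)) = 4.0 <-- minimum
d((-6, 4), (1, -16)) = 21.1896
d((12, 14), (29, 21)) = 18.3848
d((12, 14), (-16, -9)) = 36.2353
d((12, 14), (-2, 4)) = 17.2047
d((12, 14), (1, -16)) = 31.9531
d((29, 21), (-16, -9)) = 54.0833
d((29, 21), (-2, 4)) = 35.3553
d((29, 21), (1, -16)) = 46.4004
d((-16, -9), (-2, 4)) = 19.105
d((-16, -9), (1, -16)) = 18.3848
d((-2, 4), (1, -16)) = 20.2237

Closest pair: (-6, 4) and (-2, 4) with distance 4.0

The closest pair is (-6, 4) and (-2, 4) with Euclidean distance 4.0. For 8 points, brute-force pairwise comparison is shown above. For large n, the divide-and-conquer algorithm (sort by x, recurse on halves, check the dividing strip) achieves O(n log n).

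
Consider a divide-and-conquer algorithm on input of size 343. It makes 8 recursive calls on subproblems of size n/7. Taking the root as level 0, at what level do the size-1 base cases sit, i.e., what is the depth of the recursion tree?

For divide and conquer with division factor 7:

Problem sizes at each level:
Level 0: 343
Level 1: 49
Level 2: 7
Level 3: 1

The root is level 0 and the size-1 base case is level 3 (the tree spans levels 0 through 3, i.e. 4 levels counting the root), so the depth is the number of divisions: log_7(343) = 3

The recursion tree depth is log_7(343) = 3. At each level, the problem size is divided by 7, so it takes 3 divisions to reduce to a base case of size 1. The algorithm makes 8 recursive calls at each level.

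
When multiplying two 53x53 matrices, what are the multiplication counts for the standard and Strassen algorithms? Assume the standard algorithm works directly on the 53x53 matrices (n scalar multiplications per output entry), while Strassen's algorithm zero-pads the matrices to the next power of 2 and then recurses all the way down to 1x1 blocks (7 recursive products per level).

Matrix multiplication for 53x53 matrices:

Strassen's algorithm requires power-of-2 dimensions. Pad 53x53 to 64x64 (next power of 2).

Standard algorithm: 53^3 = 148877 multiplications
Strassen's algorithm: 7^(log2(64)) = 7^6 = 117649 multiplications
Savings: 148877 - 117649 = 31228 multiplications

Standard: 148877 multiplications (53^3). Strassen: 117649 multiplications (7^6, after padding to 64x64). Strassen reduces 8 recursive multiplications to 7 at each level.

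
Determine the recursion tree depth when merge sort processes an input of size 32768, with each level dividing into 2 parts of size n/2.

For divide and conquer with division factor 2:

Problem sizes at each level:
Level 0: 32768
Level 1: 16384
Level 2: 8192
Level 3: 4096
Level 4: 2048
Level 5: 1024
Level 6: 512
Level 7: 256
Level 8: 128
Level 9: 64
Level 10: 32
Level 11: 16
Level 12: 8
Level 13: 4
Level 14: 2
Level 15: 1

The root is level 0 and the size-1 base case is level 15 (the tree spans levels 0 through 15, i.e. 16 levels counting the root), so the depth is the number of divisions: log_2(32768) = 15

The recursion tree depth is log_2(32768) = 15. At each level, the problem size is divided by 2, so it takes 15 divisions to reduce to a base case of size 1. The algorithm makes 2 recursive calls at each level.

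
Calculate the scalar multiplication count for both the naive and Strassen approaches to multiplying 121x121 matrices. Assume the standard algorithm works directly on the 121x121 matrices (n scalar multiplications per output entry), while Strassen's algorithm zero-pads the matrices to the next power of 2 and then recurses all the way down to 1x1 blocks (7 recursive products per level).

Matrix multiplication for 121x121 matrices:

Strassen's algorithm requires power-of-2 dimensions. Pad 121x121 to 128x128 (next power of 2).

Standard algorithm: 121^3 = 1771561 multiplications
Strassen's algorithm: 7^(log2(128)) = 7^7 = 823543 multiplications
Savings: 1771561 - 823543 = 948018 multiplications

Standard: 1771561 multiplications (121^3). Strassen: 823543 multiplications (7^7, after padding to 128x128). Strassen reduces 8 recursive multiplications to 7 at each level.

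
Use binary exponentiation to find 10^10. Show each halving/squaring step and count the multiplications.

Computing 10^10 by squaring (build up from 10^1; each line after the first costs one multiplication):

10^1 = 10
10^2 = (10^1)^2 = 10^2 = 100
10^4 = (10^2)^2 = 100^2 = 10000
10^5 = 10 * 10^4 = 10 * 10000 = 100000
10^10 = (10^5)^2 = 100000^2 = 10000000000

Result: 10000000000
Multiplications needed: 4 (4 lines after 10^1)

10^10 = 10000000000. Using exponentiation by squaring, this requires 4 multiplications. The key idea: if the exponent is even, square the half-power; if odd, multiply by the base once.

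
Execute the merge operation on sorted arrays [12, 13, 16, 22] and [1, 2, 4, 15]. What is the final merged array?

Merging process:

Compare 12 vs 1: take 1 from right. Merged: [1]
Compare 12 vs 2: take 2 from right. Merged: [1, 2]
Compare 12 vs 4: take 4 from right. Merged: [1, 2, 4]
Compare 12 vs 15: take 12 from left. Merged: [1, 2, 4, 12]
Compare 13 vs 15: take 13 from left. Merged: [1, 2, 4, 12, 13]
Compare 16 vs 15: take 15 from right. Merged: [1, 2, 4, 12, 13, 15]
Append remaining from left: [16, 22]. Merged: [1, 2, 4, 12, 13, 15, 16, 22]

Final merged array: [1, 2, 4, 12, 13, 15, 16, 22]
Total comparisons: 6

The merged array is [1, 2, 4, 12, 13, 15, 16, 22], requiring 6 comparisons. The merge step runs in O(n) time where n is the total number of elements.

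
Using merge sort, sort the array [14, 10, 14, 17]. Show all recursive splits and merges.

Merge sort trace:

Split: [14, 10, 14, 17] -> [14, 10] and [14, 17]
  Split: [14, 10] -> [14] and [10]
  Merge: [14] + [10] -> [10, 14]
  Split: [14, 17] -> [14] and [17]
  Merge: [14] + [17] -> [14, 17]
Merge: [10, 14] + [14, 17] -> [10, 14, 14, 17]

Final sorted array: [10, 14, 14, 17]

The merge sort proceeds by recursively splitting the array and merging sorted halves.
After all merges, the sorted array is [10, 14, 14, 17].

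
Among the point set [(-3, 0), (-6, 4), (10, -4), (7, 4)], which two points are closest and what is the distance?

Computing all pairwise distances among 4 points:

d((-3, 0), (-6, 4)) = 5.0 <-- minimum
d((-3, 0), (10, -4)) = 13.6015
d((-3, 0), (7, 4)) = 10.7703
d((-6, 4), (10, -4)) = 17.8885
d((-6, 4), (7, 4)) = 13.0
d((10, -4), (7, 4)) = 8.544

Closest pair: (-3, 0) and (-6, 4) with distance 5.0

The closest pair is (-3, 0) and (-6, 4) with Euclidean distance 5.0. For 4 points, brute-force pairwise comparison is shown above. For large n, the divide-and-conquer algorithm (sort by x, recurse on halves, check the dividing strip) achieves O(n log n).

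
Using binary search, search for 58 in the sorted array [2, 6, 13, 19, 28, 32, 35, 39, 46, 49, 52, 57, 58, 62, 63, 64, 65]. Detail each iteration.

Binary search for 58 in [2, 6, 13, 19, 28, 32, 35, 39, 46, 49, 52, 57, 58, 62, 63, 64, 65]:

lo=0, hi=16, mid=8, arr[mid]=46 -> 46 < 58, search right half
lo=9, hi=16, mid=12, arr[mid]=58 -> Found target at index 12!

Binary search finds 58 at index 12 after 2 comparisons. The search repeatedly halves the search space by comparing with the middle element.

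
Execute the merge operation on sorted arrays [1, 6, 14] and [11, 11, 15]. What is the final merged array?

Merging process:

Compare 1 vs 11: take 1 from left. Merged: [1]
Compare 6 vs 11: take 6 from left. Merged: [1, 6]
Compare 14 vs 11: take 11 from right. Merged: [1, 6, 11]
Compare 14 vs 11: take 11 from right. Merged: [1, 6, 11, 11]
Compare 14 vs 15: take 14 from left. Merged: [1, 6, 11, 11, 14]
Append remaining from right: [15]. Merged: [1, 6, 11, 11, 14, 15]

Final merged array: [1, 6, 11, 11, 14, 15]
Total comparisons: 5

The merged array is [1, 6, 11, 11, 14, 15], requiring 5 comparisons. The merge step runs in O(n) time where n is the total number of elements.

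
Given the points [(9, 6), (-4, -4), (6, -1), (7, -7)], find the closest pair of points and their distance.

Computing all pairwise distances among 4 points:

d((9, 6), (-4, -4)) = 16.4012
d((9, 6), (6, -1)) = 7.6158
d((9, 6), (7, -7)) = 13.1529
d((-4, -4), (6, -1)) = 10.4403
d((-4, -4), (7, -7)) = 11.4018
d((6, -1), (7, -7)) = 6.0828 <-- minimum

Closest pair: (6, -1) and (7, -7) with distance 6.0828

The closest pair is (6, -1) and (7, -7) with Euclidean distance 6.0828. For 4 points, brute-force pairwise comparison is shown above. For large n, the divide-and-conquer algorithm (sort by x, recurse on halves, check the dividing strip) achieves O(n log n).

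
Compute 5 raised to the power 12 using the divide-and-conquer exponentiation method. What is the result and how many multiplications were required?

Computing 5^12 by squaring (build up from 5^1; each line after the first costs one multiplication):

5^1 = 5
5^2 = (5^1)^2 = 5^2 = 25
5^3 = 5 * 5^2 = 5 * 25 = 125
5^6 = (5^3)^2 = 125^2 = 15625
5^12 = (5^6)^2 = 15625^2 = 244140625

Result: 244140625
Multiplications needed: 4 (4 lines after 5^1)

5^12 = 244140625. Using exponentiation by squaring, this requires 4 multiplications. The key idea: if the exponent is even, square the half-power; if odd, multiply by the base once.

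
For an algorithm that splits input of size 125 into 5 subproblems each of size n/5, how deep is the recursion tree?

For divide and conquer with division factor 5:

Problem sizes at each level:
Level 0: 125
Level 1: 25
Level 2: 5
Level 3: 1

The root is level 0 and the size-1 base case is level 3 (the tree spans levels 0 through 3, i.e. 4 levels counting the root), so the depth is the number of divisions: log_5(125) = 3

The recursion tree depth is log_5(125) = 3. At each level, the problem size is divided by 5, so it takes 3 divisions to reduce to a base case of size 1. The algorithm makes 5 recursive calls at each level.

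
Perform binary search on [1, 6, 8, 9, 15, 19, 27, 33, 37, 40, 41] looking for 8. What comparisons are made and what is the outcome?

Binary search for 8 in [1, 6, 8, 9, 15, 19, 27, 33, 37, 40, 41]:

lo=0, hi=10, mid=5, arr[mid]=19 -> 19 > 8, search left half
lo=0, hi=4, mid=2, arr[mid]=8 -> Found target at index 2!

Binary search finds 8 at index 2 after 2 comparisons. The search repeatedly halves the search space by comparing with the middle element.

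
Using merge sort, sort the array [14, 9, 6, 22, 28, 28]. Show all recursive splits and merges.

Merge sort trace:

Split: [14, 9, 6, 22, 28, 28] -> [14, 9, 6] and [22, 28, 28]
  Split: [14, 9, 6] -> [14] and [9, 6]
    Split: [9, 6] -> [9] and [6]
    Merge: [9] + [6] -> [6, 9]
  Merge: [14] + [6, 9] -> [6, 9, 14]
  Split: [22, 28, 28] -> [22] and [28, 28]
    Split: [28, 28] -> [28] and [28]
    Merge: [28] + [28] -> [28, 28]
  Merge: [22] + [28, 28] -> [22, 28, 28]
Merge: [6, 9, 14] + [22, 28, 28] -> [6, 9, 14, 22, 28, 28]

Final sorted array: [6, 9, 14, 22, 28, 28]

The merge sort proceeds by recursively splitting the array and merging sorted halves.
After all merges, the sorted array is [6, 9, 14, 22, 28, 28].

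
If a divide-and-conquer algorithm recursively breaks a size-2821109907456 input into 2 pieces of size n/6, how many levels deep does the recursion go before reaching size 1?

For divide and conquer with division factor 6:

Problem sizes at each level:
Level 0: 2821109907456
Level 1: 470184984576
Level 2: 78364164096
Level 3: 13060694016
Level 4: 2176782336
Level 5: 362797056
Level 6: 60466176
Level 7: 10077696
Level 8: 1679616
Level 9: 279936
Level 10: 46656
Level 11: 7776
Level 12: 1296
Level 13: 216
Level 14: 36
Level 15: 6
Level 16: 1

The root is level 0 and the size-1 base case is level 16 (the tree spans levels 0 through 16, i.e. 17 levels counting the root), so the depth is the number of divisions: log_6(2821109907456) = 16

The recursion tree depth is log_6(2821109907456) = 16. At each level, the problem size is divided by 6, so it takes 16 divisions to reduce to a base case of size 1. The algorithm makes 2 recursive calls at each level.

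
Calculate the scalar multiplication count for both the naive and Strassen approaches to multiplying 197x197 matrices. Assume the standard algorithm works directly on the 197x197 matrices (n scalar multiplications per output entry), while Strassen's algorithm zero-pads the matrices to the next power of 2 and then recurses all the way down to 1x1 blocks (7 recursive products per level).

Matrix multiplication for 197x197 matrices:

Strassen's algorithm requires power-of-2 dimensions. Pad 197x197 to 256x256 (next power of 2).

Standard algorithm: 197^3 = 7645373 multiplications
Strassen's algorithm: 7^(log2(256)) = 7^8 = 5764801 multiplications
Savings: 7645373 - 5764801 = 1880572 multiplications

Standard: 7645373 multiplications (197^3). Strassen: 5764801 multiplications (7^8, after padding to 256x256). Strassen reduces 8 recursive multiplications to 7 at each level.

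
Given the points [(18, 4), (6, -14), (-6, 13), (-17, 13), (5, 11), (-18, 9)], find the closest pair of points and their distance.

Computing all pairwise distances among 6 points:

d((18, 4), (6, -14)) = 21.6333
d((18, 4), (-6, 13)) = 25.632
d((18, 4), (-17, 13)) = 36.1386
d((18, 4), (5, 11)) = 14.7648
d((18, 4), (-18, 9)) = 36.3456
d((6, -14), (-6, 13)) = 29.5466
d((6, -14), (-17, 13)) = 35.4683
d((6, -14), (5, 11)) = 25.02
d((6, -14), (-18, 9)) = 33.2415
d((-6, 13), (-17, 13)) = 11.0
d((-6, 13), (5, 11)) = 11.1803
d((-6, 13), (-18, 9)) = 12.6491
d((-17, 13), (5, 11)) = 22.0907
d((-17, 13), (-18, 9)) = 4.1231 <-- minimum
d((5, 11), (-18, 9)) = 23.0868

Closest pair: (-17, 13) and (-18, 9) with distance 4.1231

The closest pair is (-17, 13) and (-18, 9) with Euclidean distance 4.1231. For 6 points, brute-force pairwise comparison is shown above. For large n, the divide-and-conquer algorithm (sort by x, recurse on halves, check the dividing strip) achieves O(n log n).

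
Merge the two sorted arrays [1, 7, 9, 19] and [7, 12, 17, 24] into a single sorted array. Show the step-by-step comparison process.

Merging process:

Compare 1 vs 7: take 1 from left. Merged: [1]
Compare 7 vs 7: take 7 from left. Merged: [1, 7]
Compare 9 vs 7: take 7 from right. Merged: [1, 7, 7]
Compare 9 vs 12: take 9 from left. Merged: [1, 7, 7, 9]
Compare 19 vs 12: take 12 from right. Merged: [1, 7, 7, 9, 12]
Compare 19 vs 17: take 17 from right. Merged: [1, 7, 7, 9, 12, 17]
Compare 19 vs 24: take 19 from left. Merged: [1, 7, 7, 9, 12, 17, 19]
Append remaining from right: [24]. Merged: [1, 7, 7, 9, 12, 17, 19, 24]

Final merged array: [1, 7, 7, 9, 12, 17, 19, 24]
Total comparisons: 7

The merged array is [1, 7, 7, 9, 12, 17, 19, 24], requiring 7 comparisons. The merge step runs in O(n) time where n is the total number of elements.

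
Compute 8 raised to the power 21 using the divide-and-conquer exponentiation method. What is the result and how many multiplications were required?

Computing 8^21 by squaring (build up from 8^1; each line after the first costs one multiplication):

8^1 = 8
8^2 = (8^1)^2 = 8^2 = 64
8^4 = (8^2)^2 = 64^2 = 4096
8^5 = 8 * 8^4 = 8 * 4096 = 32768
8^10 = (8^5)^2 = 32768^2 = 1073741824
8^20 = (8^10)^2 = 1073741824^2 = 1152921504606846976
8^21 = 8 * 8^20 = 8 * 1152921504606846976 = 9223372036854775808

Result: 9223372036854775808
Multiplications needed: 6 (6 lines after 8^1)

8^21 = 9223372036854775808. Using exponentiation by squaring, this requires 6 multiplications. The key idea: if the exponent is even, square the half-power; if odd, multiply by the base once.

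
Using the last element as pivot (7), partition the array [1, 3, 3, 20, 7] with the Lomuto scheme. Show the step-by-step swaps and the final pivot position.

Lomuto partition with pivot = 7:

Initial array: [1, 3, 3, 20, 7]

arr[0]=1 <= 7: swap with position 0, array becomes [1, 3, 3, 20, 7]
arr[1]=3 <= 7: swap with position 1, array becomes [1, 3, 3, 20, 7]
arr[2]=3 <= 7: swap with position 2, array becomes [1, 3, 3, 20, 7]
arr[3]=20 > 7: no swap

Place pivot at position 3: [1, 3, 3, 7, 20]
Pivot position: 3

After partitioning with pivot 7, the array becomes [1, 3, 3, 7, 20]. The pivot is placed at index 3. All elements to the left of the pivot are <= 7, and all elements to the right are > 7.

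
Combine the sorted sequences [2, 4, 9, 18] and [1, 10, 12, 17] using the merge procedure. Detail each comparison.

Merging process:

Compare 2 vs 1: take 1 from right. Merged: [1]
Compare 2 vs 10: take 2 from left. Merged: [1, 2]
Compare 4 vs 10: take 4 from left. Merged: [1, 2, 4]
Compare 9 vs 10: take 9 from left. Merged: [1, 2, 4, 9]
Compare 18 vs 10: take 10 from right. Merged: [1, 2, 4, 9, 10]
Compare 18 vs 12: take 12 from right. Merged: [1, 2, 4, 9, 10, 12]
Compare 18 vs 17: take 17 from right. Merged: [1, 2, 4, 9, 10, 12, 17]
Append remaining from left: [18]. Merged: [1, 2, 4, 9, 10, 12, 17, 18]

Final merged array: [1, 2, 4, 9, 10, 12, 17, 18]
Total comparisons: 7

The merged array is [1, 2, 4, 9, 10, 12, 17, 18], requiring 7 comparisons. The merge step runs in O(n) time where n is the total number of elements.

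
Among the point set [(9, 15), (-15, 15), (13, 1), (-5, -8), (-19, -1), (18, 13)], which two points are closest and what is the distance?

Computing all pairwise distances among 6 points:

d((9, 15), (-15, 15)) = 24.0
d((9, 15), (13, 1)) = 14.5602
d((9, 15), (-5, -8)) = 26.9258
d((9, 15), (-19, -1)) = 32.249
d((9, 15), (18, 13)) = 9.2195 <-- minimum
d((-15, 15), (13, 1)) = 31.305
d((-15, 15), (-5, -8)) = 25.0799
d((-15, 15), (-19, -1)) = 16.4924
d((-15, 15), (18, 13)) = 33.0606
d((13, 1), (-5, -8)) = 20.1246
d((13, 1), (-19, -1)) = 32.0624
d((13, 1), (18, 13)) = 13.0
d((-5, -8), (-19, -1)) = 15.6525
d((-5, -8), (18, 13)) = 31.1448
d((-19, -1), (18, 13)) = 39.5601

Closest pair: (9, 15) and (18, 13) with distance 9.2195

The closest pair is (9, 15) and (18, 13) with Euclidean distance 9.2195. For 6 points, brute-force pairwise comparison is shown above. For large n, the divide-and-conquer algorithm (sort by x, recurse on halves, check the dividing strip) achieves O(n log n).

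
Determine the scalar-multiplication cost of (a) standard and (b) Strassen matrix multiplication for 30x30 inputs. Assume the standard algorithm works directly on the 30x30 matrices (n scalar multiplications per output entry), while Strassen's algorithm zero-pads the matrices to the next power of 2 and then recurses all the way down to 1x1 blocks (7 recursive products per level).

Matrix multiplication for 30x30 matrices:

Strassen's algorithm requires power-of-2 dimensions. Pad 30x30 to 32x32 (next power of 2).

Standard algorithm: 30^3 = 27000 multiplications
Strassen's algorithm: 7^(log2(32)) = 7^5 = 16807 multiplications
Savings: 27000 - 16807 = 10193 multiplications

Standard: 27000 multiplications (30^3). Strassen: 16807 multiplications (7^5, after padding to 32x32). Strassen reduces 8 recursive multiplications to 7 at each level.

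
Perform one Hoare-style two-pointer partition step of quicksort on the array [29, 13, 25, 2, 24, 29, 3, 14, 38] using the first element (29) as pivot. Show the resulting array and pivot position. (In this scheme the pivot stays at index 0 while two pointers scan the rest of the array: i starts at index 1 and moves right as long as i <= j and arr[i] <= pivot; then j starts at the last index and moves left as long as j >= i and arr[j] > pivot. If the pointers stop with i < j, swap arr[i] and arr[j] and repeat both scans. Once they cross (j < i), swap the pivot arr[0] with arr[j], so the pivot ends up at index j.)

Hoare-style two-pointer partition with pivot = 29:

Initial array: [29, 13, 25, 2, 24, 29, 3, 14, 38]

Pointers start at i = 1, j = 8.
i ends at 8, j ends at 7: the pointers have crossed (j < i), so scanning stops.

Swap pivot arr[0] with arr[7] to place pivot at position 7: [14, 13, 25, 2, 24, 29, 3, 29, 38]
Pivot position: 7

After partitioning with pivot 29, the array becomes [14, 13, 25, 2, 24, 29, 3, 29, 38]. The pivot is placed at index 7. All elements to the left of the pivot are <= 29, and all elements to the right are > 29.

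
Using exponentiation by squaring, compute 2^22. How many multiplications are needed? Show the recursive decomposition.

Computing 2^22 by squaring (build up from 2^1; each line after the first costs one multiplication):

2^1 = 2
2^2 = (2^1)^2 = 2^2 = 4
2^4 = (2^2)^2 = 4^2 = 16
2^5 = 2 * 2^4 = 2 * 16 = 32
2^10 = (2^5)^2 = 32^2 = 1024
2^11 = 2 * 2^10 = 2 * 1024 = 2048
2^22 = (2^11)^2 = 2048^2 = 4194304

Result: 4194304
Multiplications needed: 6 (6 lines after 2^1)

2^22 = 4194304. Using exponentiation by squaring, this requires 6 multiplications. The key idea: if the exponent is even, square the half-power; if odd, multiply by the base once.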